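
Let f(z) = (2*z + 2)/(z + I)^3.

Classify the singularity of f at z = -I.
Write f(z) = g(z)/(z + I)^3 with g(z) = 2*z + 2.
g is entire and g(-I) = 2 - 2*I ≠ 0, so no factor of (z + I) cancels: the Laurent expansion of f about z = -I starts at the power -3, i.e. lim_{z→z₀} (z - z₀)^3 f(z) = 2 - 2*I is finite and nonzero.
So z = -I is a pole of order 3.

Final answer: pole of order 3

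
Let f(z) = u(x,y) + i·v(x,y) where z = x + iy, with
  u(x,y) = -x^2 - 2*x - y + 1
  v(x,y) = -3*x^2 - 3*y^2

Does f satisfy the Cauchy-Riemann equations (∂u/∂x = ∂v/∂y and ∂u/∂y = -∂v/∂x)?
∂u/∂x = -2*x - 2
∂v/∂y = -6*y
∂u/∂y = -1
∂v/∂x = -6*x
∂u/∂x ≠ ∂v/∂y and ∂u/∂y ≠ -∂v/∂x; the Cauchy-Riemann equations are not satisfied, so f is not analytic.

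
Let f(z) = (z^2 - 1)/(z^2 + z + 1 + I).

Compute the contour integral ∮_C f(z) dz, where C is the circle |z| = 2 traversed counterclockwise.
-2*I*pi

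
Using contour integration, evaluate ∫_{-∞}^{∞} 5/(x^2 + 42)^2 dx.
5*sqrt(42)*pi/3528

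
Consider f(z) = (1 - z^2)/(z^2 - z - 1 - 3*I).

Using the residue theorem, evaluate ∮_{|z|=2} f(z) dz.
pi*(-16/13 + 2*I/13)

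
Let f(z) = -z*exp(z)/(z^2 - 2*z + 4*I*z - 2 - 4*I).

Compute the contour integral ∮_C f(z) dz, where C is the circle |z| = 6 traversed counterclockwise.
By the residue theorem, ∮_C f(z) dz = 2πi · (sum of the residues of f at the poles inside |z| = 6).

The denominator factors as (z - 1 + I)*(z - 1 + 3*I), so the singularities of f are simple poles at z = 1 - I, z = 1 - 3*I.
  |1 - I|² = 2 < 36 = 6², so this pole is inside the contour.
  |1 - 3*I|² = 10 < 36 = 6², so this pole is inside the contour.

With P(z) = -z*exp(z) and Q(z) = z^2 - 2*z + 4*I*z - 2 - 4*I, each pole is simple, so Res(f, z₀) = P(z₀)/Q'(z₀) with Q'(z) = 2*z - 2 + 4*I.
  Res(f, 1 - I) = P(1 - I)/Q'(1 - I) = ((-1 + I)*exp(1 - I))/(2*I) = (1/2 + I/2)*exp(1 - I)
  Res(f, 1 - 3*I) = P(1 - 3*I)/Q'(1 - 3*I) = ((-1 + 3*I)*exp(1 - 3*I))/(-2*I) = (-3/2 - I/2)*exp(1 - 3*I)

Sum of residues inside C: (1/2 + I/2)*exp(1 - I) + (-3/2 - I/2)*exp(1 - 3*I)
∮_C f(z) dz = 2πi · ((1/2 + I/2)*exp(1 - I) + (-3/2 - I/2)*exp(1 - 3*I)) = pi*(-1 + I)*exp(1 - I) + pi*(1 - 3*I)*exp(1 - 3*I)

Final answer: pi*(-1 + I)*exp(1 - I) + pi*(1 - 3*I)*exp(1 - 3*I)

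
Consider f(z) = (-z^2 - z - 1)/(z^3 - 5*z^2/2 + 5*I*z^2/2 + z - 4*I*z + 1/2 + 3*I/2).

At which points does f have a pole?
The singularities of f are the zeros of the denominator. Factoring,
  z^3 - 5*z^2/2 + 5*I*z^2/2 + z - 4*I*z + 1/2 + 3*I/2 = (z - 1/2 + I/2)*(z - 1 + 2*I)*(z - 1)
so the candidates are z = 1/2 - I/2, z = 1 - 2*I, z = 1.

Check the numerator P(z) = -z^2 - z - 1 at each one:
  P(1/2 - I/2) = -3/2 + I ≠ 0, so z = 1/2 - I/2 is a (simple) pole.
  P(1 - 2*I) = 1 + 6*I ≠ 0, so z = 1 - 2*I is a (simple) pole.
  P(1) = -3 ≠ 0, so z = 1 is a (simple) pole.

Poles of f: {1/2 - I/2, 1 - 2*I, 1}

Final answer: {1/2 - I/2, 1 - 2*I, 1}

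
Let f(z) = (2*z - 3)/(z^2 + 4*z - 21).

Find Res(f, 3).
3/10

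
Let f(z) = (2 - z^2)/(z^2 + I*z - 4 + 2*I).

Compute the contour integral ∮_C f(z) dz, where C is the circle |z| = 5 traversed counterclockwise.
By the residue theorem, ∮_C f(z) dz = 2πi · (sum of the residues of f at the poles inside |z| = 5).

The denominator factors as (z + 2)*(z - 2 + I), so the singularities of f are simple poles at z = -2, z = 2 - I.
  |-2|² = 4 < 25 = 5², so this pole is inside the contour.
  |2 - I|² = 5 < 25 = 5², so this pole is inside the contour.

With P(z) = 2 - z^2 and Q(z) = z^2 + I*z - 4 + 2*I, each pole is simple, so Res(f, z₀) = P(z₀)/Q'(z₀) with Q'(z) = 2*z + I.
  Res(f, -2) = P(-2)/Q'(-2) = (-2)/(-4 + I) = 8/17 + 2*I/17
  Res(f, 2 - I) = P(2 - I)/Q'(2 - I) = (-1 + 4*I)/(4 - I) = -8/17 + 15*I/17

Sum of residues inside C: I
∮_C f(z) dz = 2πi · (I) = -2*pi

Final answer: -2*pi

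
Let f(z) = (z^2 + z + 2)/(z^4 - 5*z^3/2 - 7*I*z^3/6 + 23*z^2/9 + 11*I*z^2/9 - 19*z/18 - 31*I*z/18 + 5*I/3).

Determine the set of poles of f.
{-1/3 + 2*I/3, 1/3 - I, 1, 3/2 + 3*I/2}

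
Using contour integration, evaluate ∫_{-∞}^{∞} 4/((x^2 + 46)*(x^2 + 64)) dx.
Let f(z) = 4/((z^2 + 46)*(z^2 + 64)). The denominator has no real zeros and deg Q - deg P = 4 ≥ 2, so the integral of f over the upper semicircle |z| = R tends to 0 as R → ∞. Closing the contour in the upper half-plane,
  ∫_{-∞}^{∞} f(x) dx = 2πi · Σ Res(f, z_k)  over the poles with Im z_k > 0.

Zeros of the denominator: z^2 + 46 = 0 gives z = ±sqrt(46)*I; z^2 + 64 = 0 gives z = ±8*I.
Upper half-plane: z = 8*I, z = sqrt(46)*I (simple).

Each pole is a simple zero of Q(z) = z^4 + 110*z^2 + 2944, so Res(f, z₀) = P(z₀)/Q'(z₀) with P(z) = 4, Q'(z) = 4*z^3 + 220*z:
  Res(f, 8*I) = (4)/(-288*I) = I/72
  Res(f, sqrt(46)*I) = (4)/(36*sqrt(46)*I) = -sqrt(46)*I/414

Sum of residues: I*(23 - 4*sqrt(46))/1656
∫_{-∞}^{∞} f(x) dx = 2πi · (I*(23 - 4*sqrt(46))/1656) = pi*(-23 + 4*sqrt(46))/828

Final answer: pi*(-23 + 4*sqrt(46))/828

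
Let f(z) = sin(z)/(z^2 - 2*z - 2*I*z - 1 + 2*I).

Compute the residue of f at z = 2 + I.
Write f(z) = P(z)/Q(z) with P(z) = sin(z) and Q(z) = z^2 - 2*z - 2*I*z - 1 + 2*I.
The denominator factors as Q(z) = (z - I)*(z - 2 - I), so z = 2 + I is a simple zero of Q and P is analytic there; z = 2 + I is therefore a simple pole and
  Res(f, z₀) = P(z₀)/Q'(z₀).

Q'(z) = 2*z - 2 - 2*I, so Q'(2 + I) = 2.
P(2 + I) = sin(2 + I).

Res(f, 2 + I) = (sin(2 + I))/(2) = sin(2 + I)/2

Final answer: sin(2 + I)/2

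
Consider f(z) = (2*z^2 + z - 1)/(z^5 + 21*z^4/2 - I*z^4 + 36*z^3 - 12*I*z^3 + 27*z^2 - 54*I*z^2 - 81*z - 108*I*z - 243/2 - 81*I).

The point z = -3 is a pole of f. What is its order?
4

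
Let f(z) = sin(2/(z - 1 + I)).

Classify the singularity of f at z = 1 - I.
essential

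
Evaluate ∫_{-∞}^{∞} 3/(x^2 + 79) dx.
3*sqrt(79)*pi/79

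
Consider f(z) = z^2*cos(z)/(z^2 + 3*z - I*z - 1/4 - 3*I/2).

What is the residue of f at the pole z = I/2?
-cosh(1/2)/12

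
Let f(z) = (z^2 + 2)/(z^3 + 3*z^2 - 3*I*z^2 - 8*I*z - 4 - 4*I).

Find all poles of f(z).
{-2, -1 + I, 2*I}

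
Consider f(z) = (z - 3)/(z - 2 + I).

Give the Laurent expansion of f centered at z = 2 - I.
Put w = z - (2 - I), i.e. z = w + 2 - I. The denominator is w, so it suffices to rewrite the numerator in powers of w.

P(z) = z - 3
P(w + 2 - I) = -1 - I + w

Dividing each term by w:
  f = (-1 - I)/w + 1

Substituting back w = z - 2 + I:
  f(z) = (-1 - I)/(z - 2 + I) + 1

The series is finite because the numerator is a polynomial; the negative powers form the principal part, and the coefficient of 1/(z - 2 + I) gives Res(f, 2 - I) = -1 - I.

Final answer: (-1 - I)/(z - 2 + I) + 1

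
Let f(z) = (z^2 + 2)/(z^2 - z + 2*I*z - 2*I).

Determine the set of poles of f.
{-2*I, 1}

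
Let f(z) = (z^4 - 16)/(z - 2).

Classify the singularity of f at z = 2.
The numerator vanishes at z = 2 ((2)^4 = 16), so it is divisible by z - 2:
  z^4 - 16 = (z - 2)*(z^3 + 2*z^2 + 4*z + 8)
Hence for z ≠ 2, f(z) = z^3 + 2*z^2 + 4*z + 8, a polynomial, and lim_{z→2} f(z) = 32 is finite.
So the singularity is removable.

Final answer: removable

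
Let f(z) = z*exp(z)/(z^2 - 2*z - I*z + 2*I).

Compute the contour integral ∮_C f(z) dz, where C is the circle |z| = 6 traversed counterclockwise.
pi*(4/5 + 2*I/5)*exp(I) + pi*(-4/5 + 8*I/5)*exp(2)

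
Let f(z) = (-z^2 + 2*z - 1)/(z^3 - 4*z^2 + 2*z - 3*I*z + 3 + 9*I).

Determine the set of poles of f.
{-1 - I, 2 + I, 3}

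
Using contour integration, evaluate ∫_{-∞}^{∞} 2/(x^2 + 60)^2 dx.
Let f(z) = 2/(z^2 + 60)^2. The denominator has no real zeros and deg Q - deg P = 4 ≥ 2, so the integral of f over the upper semicircle |z| = R tends to 0 as R → ∞. Closing the contour in the upper half-plane,
  ∫_{-∞}^{∞} f(x) dx = 2πi · Σ Res(f, z_k)  over the poles with Im z_k > 0.

Zeros of the denominator: z^2 + 60 = 0 gives z = ±2*sqrt(15)*I.
Upper half-plane: z = 2*sqrt(15)*I (a pole of order 2).

Write f(z) = g(z)/(z - 2*sqrt(15)*I)^2 with g(z) = 2/(z + 2*sqrt(15)*I)^2. For a double pole, Res(f, z₀) = g'(z₀):
  g'(z) = -4/(z + 2*sqrt(15)*I)^3
  Res(f, 2*sqrt(15)*I) = g'(2*sqrt(15)*I) = -sqrt(15)*I/3600

∫_{-∞}^{∞} f(x) dx = 2πi · (-sqrt(15)*I/3600) = sqrt(15)*pi/1800

Final answer: sqrt(15)*pi/1800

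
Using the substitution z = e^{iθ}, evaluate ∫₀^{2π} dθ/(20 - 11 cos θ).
Call the integral J. The integrand is 2π-periodic and we integrate over a full period, so shifting θ does not change the value (θ → θ + π flips the sign of the trig term). Hence
  J = ∫₀^{2π} dθ/(20 + 11 cos θ).
Put z = e^{iθ}: then cos θ = (z + 1/z)/2, dθ = dz/(iz), and z runs once counterclockwise around |z| = 1:
  J = ∮_{|z|=1} 1/(20 + 11*(z + 1/z)/2) · dz/(iz) = (2/i) ∮_{|z|=1} dz/(11*z^2 + 40*z + 11).
The roots of 11*z^2 + 40*z + 11 are z = (-20 ± sqrt(20^2 - 11^2))/11, with sqrt(279) = 3*sqrt(31); their product is 1, so only z₊ = -20/11 + 3*sqrt(31)/11 lies inside the unit circle (z₋ = -20/11 - 3*sqrt(31)/11 lies outside).
z₊ is a simple zero of q(z) = 11*z^2 + 40*z + 11, so Res(1/q, z₊) = 1/q'(z₊) with q'(z) = 22*z + 40; and q'(z₊) = 11*(z₊ - z₋) = 6*sqrt(31).
Therefore J = (2/i) · 2πi · 1/(6*sqrt(31)) = 2*pi/(3*sqrt(31)) = 2*sqrt(31)*pi/93

Final answer: 2*sqrt(31)*pi/93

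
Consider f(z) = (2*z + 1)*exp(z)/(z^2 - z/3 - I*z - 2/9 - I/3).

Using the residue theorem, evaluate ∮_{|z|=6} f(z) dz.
By the residue theorem, ∮_C f(z) dz = 2πi · (sum of the residues of f at the poles inside |z| = 6).

The denominator factors as (z + 1/3)*(z - 2/3 - I), so the singularities of f are simple poles at z = -1/3, z = 2/3 + I.
  |-1/3|² = 1/9 < 36 = 6², so this pole is inside the contour.
  |2/3 + I|² = 13/9 < 36 = 6², so this pole is inside the contour.

With P(z) = (2*z + 1)*exp(z) and Q(z) = z^2 - z/3 - I*z - 2/9 - I/3, each pole is simple, so Res(f, z₀) = P(z₀)/Q'(z₀) with Q'(z) = 2*z - 1/3 - I.
  Res(f, -1/3) = P(-1/3)/Q'(-1/3) = (exp(-1/3)/3)/(-1 - I) = (-1/6 + I/6)*exp(-1/3)
  Res(f, 2/3 + I) = P(2/3 + I)/Q'(2/3 + I) = ((7/3 + 2*I)*exp(2/3 + I))/(1 + I) = (13/6 - I/6)*exp(2/3 + I)

Sum of residues inside C: (-1/6 + I/6)*exp(-1/3) + (13/6 - I/6)*exp(2/3 + I)
∮_C f(z) dz = 2πi · ((-1/6 + I/6)*exp(-1/3) + (13/6 - I/6)*exp(2/3 + I)) = pi*(-1/3 - I/3)*exp(-1/3) + pi*(1/3 + 13*I/3)*exp(2/3 + I)

Final answer: pi*(-1/3 - I/3)*exp(-1/3) + pi*(1/3 + 13*I/3)*exp(2/3 + I)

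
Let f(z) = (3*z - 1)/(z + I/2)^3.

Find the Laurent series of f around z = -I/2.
(-1 - 3*I/2)/(z + I/2)^3 + 3/(z + I/2)^2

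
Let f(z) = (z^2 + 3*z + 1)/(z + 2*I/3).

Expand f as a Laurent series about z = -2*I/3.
Put w = z - (-2*I/3), i.e. z = w - 2*I/3. The denominator is w, so it suffices to rewrite the numerator in powers of w.

P(z) = z^2 + 3*z + 1
P(w - 2*I/3) = 5/9 - 2*I + (3 - 4*I/3)*w + w^2

Dividing each term by w:
  f = (5/9 - 2*I)/w + 3 - 4*I/3 + w

Substituting back w = z + 2*I/3:
  f(z) = (5/9 - 2*I)/(z + 2*I/3) + 3 - 4*I/3 + (z + 2*I/3)

The series is finite because the numerator is a polynomial; the negative powers form the principal part, and the coefficient of 1/(z + 2*I/3) gives Res(f, -2*I/3) = 5/9 - 2*I.

Final answer: (5/9 - 2*I)/(z + 2*I/3) + 3 - 4*I/3 + (z + 2*I/3)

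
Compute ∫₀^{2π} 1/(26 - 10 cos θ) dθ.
pi/12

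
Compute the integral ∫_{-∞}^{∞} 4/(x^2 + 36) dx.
Let f(z) = 4/(z^2 + 36). The denominator has no real zeros and deg Q - deg P = 2 ≥ 2, so the integral of f over the upper semicircle |z| = R tends to 0 as R → ∞. Closing the contour in the upper half-plane,
  ∫_{-∞}^{∞} f(x) dx = 2πi · Σ Res(f, z_k)  over the poles with Im z_k > 0.

Zeros of the denominator: z^2 + 36 = 0 gives z = ±6*I.
Upper half-plane: z = 6*I (simple).

Each pole is a simple zero of Q(z) = z^2 + 36, so Res(f, z₀) = P(z₀)/Q'(z₀) with P(z) = 4, Q'(z) = 2*z:
  Res(f, 6*I) = (4)/(12*I) = -I/3

∫_{-∞}^{∞} f(x) dx = 2πi · (-I/3) = 2*pi/3

Final answer: 2*pi/3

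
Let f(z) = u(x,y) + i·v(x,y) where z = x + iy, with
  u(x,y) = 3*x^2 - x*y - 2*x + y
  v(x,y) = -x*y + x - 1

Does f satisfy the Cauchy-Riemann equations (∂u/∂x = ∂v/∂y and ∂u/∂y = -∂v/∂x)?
∂u/∂x = 6*x - y - 2
∂v/∂y = -x
∂u/∂y = 1 - x
∂v/∂x = 1 - y
∂u/∂x ≠ ∂v/∂y and ∂u/∂y ≠ -∂v/∂x; the Cauchy-Riemann equations are not satisfied, so f is not analytic.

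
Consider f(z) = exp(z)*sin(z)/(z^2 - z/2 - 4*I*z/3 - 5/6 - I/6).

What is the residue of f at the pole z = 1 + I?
Write f(z) = P(z)/Q(z) with P(z) = exp(z)*sin(z) and Q(z) = z^2 - z/2 - 4*I*z/3 - 5/6 - I/6.
The denominator factors as Q(z) = (z - 1 - I)*(z + 1/2 - I/3), so z = 1 + I is a simple zero of Q and P is analytic there; z = 1 + I is therefore a simple pole and
  Res(f, z₀) = P(z₀)/Q'(z₀).

Q'(z) = 2*z - 1/2 - 4*I/3, so Q'(1 + I) = 3/2 + 2*I/3.
P(1 + I) = exp(1 + I)*sin(1 + I).

Res(f, 1 + I) = (exp(1 + I)*sin(1 + I))/(3/2 + 2*I/3) = (54/97 - 24*I/97)*exp(1 + I)*sin(1 + I)

Final answer: (54/97 - 24*I/97)*exp(1 + I)*sin(1 + I)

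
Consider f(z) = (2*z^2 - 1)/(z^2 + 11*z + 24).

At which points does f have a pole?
{-8, -3}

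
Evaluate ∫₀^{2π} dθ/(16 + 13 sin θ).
Call the integral J. The integrand is 2π-periodic and we integrate over a full period, so shifting θ does not change the value (θ → θ + π/2 turns sin θ into cos θ). Hence
  J = ∫₀^{2π} dθ/(16 + 13 cos θ).
Put z = e^{iθ}: then cos θ = (z + 1/z)/2, dθ = dz/(iz), and z runs once counterclockwise around |z| = 1:
  J = ∮_{|z|=1} 1/(16 + 13*(z + 1/z)/2) · dz/(iz) = (2/i) ∮_{|z|=1} dz/(13*z^2 + 32*z + 13).
The roots of 13*z^2 + 32*z + 13 are z = (-16 ± sqrt(16^2 - 13^2))/13, with sqrt(87) = sqrt(87); their product is 1, so only z₊ = -16/13 + sqrt(87)/13 lies inside the unit circle (z₋ = -16/13 - sqrt(87)/13 lies outside).
z₊ is a simple zero of q(z) = 13*z^2 + 32*z + 13, so Res(1/q, z₊) = 1/q'(z₊) with q'(z) = 26*z + 32; and q'(z₊) = 13*(z₊ - z₋) = 2*sqrt(87).
Therefore J = (2/i) · 2πi · 1/(2*sqrt(87)) = 2*pi/(sqrt(87)) = 2*sqrt(87)*pi/87

Final answer: 2*sqrt(87)*pi/87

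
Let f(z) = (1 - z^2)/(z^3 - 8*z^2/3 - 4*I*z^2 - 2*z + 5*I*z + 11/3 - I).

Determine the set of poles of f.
{-1/3 + I, 2 + 3*I}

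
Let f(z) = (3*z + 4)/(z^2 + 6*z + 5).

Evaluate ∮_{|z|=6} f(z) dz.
By the residue theorem, ∮_C f(z) dz = 2πi · (sum of the residues of f at the poles inside |z| = 6).

The denominator factors as (z + 1)*(z + 5), so the singularities of f are simple poles at z = -1, z = -5.
  |-1|² = 1 < 36 = 6², so this pole is inside the contour.
  |-5|² = 25 < 36 = 6², so this pole is inside the contour.

With P(z) = 3*z + 4 and Q(z) = z^2 + 6*z + 5, each pole is simple, so Res(f, z₀) = P(z₀)/Q'(z₀) with Q'(z) = 2*z + 6.
  Res(f, -1) = P(-1)/Q'(-1) = (1)/(4) = 1/4
  Res(f, -5) = P(-5)/Q'(-5) = (-11)/(-4) = 11/4

Sum of residues inside C: 3
∮_C f(z) dz = 2πi · (3) = 6*I*pi

Final answer: 6*I*pi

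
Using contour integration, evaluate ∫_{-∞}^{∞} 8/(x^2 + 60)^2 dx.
Let f(z) = 8/(z^2 + 60)^2. The denominator has no real zeros and deg Q - deg P = 4 ≥ 2, so the integral of f over the upper semicircle |z| = R tends to 0 as R → ∞. Closing the contour in the upper half-plane,
  ∫_{-∞}^{∞} f(x) dx = 2πi · Σ Res(f, z_k)  over the poles with Im z_k > 0.

Zeros of the denominator: z^2 + 60 = 0 gives z = ±2*sqrt(15)*I.
Upper half-plane: z = 2*sqrt(15)*I (a pole of order 2).

Write f(z) = g(z)/(z - 2*sqrt(15)*I)^2 with g(z) = 8/(z + 2*sqrt(15)*I)^2. For a double pole, Res(f, z₀) = g'(z₀):
  g'(z) = -16/(z + 2*sqrt(15)*I)^3
  Res(f, 2*sqrt(15)*I) = g'(2*sqrt(15)*I) = -sqrt(15)*I/900

∫_{-∞}^{∞} f(x) dx = 2πi · (-sqrt(15)*I/900) = sqrt(15)*pi/450

Final answer: sqrt(15)*pi/450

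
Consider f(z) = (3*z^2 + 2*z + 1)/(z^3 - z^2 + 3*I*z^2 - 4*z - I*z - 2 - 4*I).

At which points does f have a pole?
The singularities of f are the zeros of the denominator. Factoring,
  z^3 - z^2 + 3*I*z^2 - 4*z - I*z - 2 - 4*I = (z + 2*I)*(z - 2 + I)*(z + 1)
so the candidates are z = -2*I, z = 2 - I, z = -1.

Check the numerator P(z) = 3*z^2 + 2*z + 1 at each one:
  P(-2*I) = -11 - 4*I ≠ 0, so z = -2*I is a (simple) pole.
  P(2 - I) = 14 - 14*I ≠ 0, so z = 2 - I is a (simple) pole.
  P(-1) = 2 ≠ 0, so z = -1 is a (simple) pole.

Poles of f: {-1, -2*I, 2 - I}

Final answer: {-1, -2*I, 2 - I}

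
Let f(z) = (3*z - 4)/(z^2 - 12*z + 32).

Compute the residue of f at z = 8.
Write f(z) = P(z)/Q(z) with P(z) = 3*z - 4 and Q(z) = z^2 - 12*z + 32.
The denominator factors as Q(z) = (z - 4)*(z - 8), so z = 8 is a simple zero of Q and P is analytic there; z = 8 is therefore a simple pole and
  Res(f, z₀) = P(z₀)/Q'(z₀).

Q'(z) = 2*z - 12, so Q'(8) = 4.
P(8) = 20.

Res(f, 8) = (20)/(4) = 5

Final answer: 5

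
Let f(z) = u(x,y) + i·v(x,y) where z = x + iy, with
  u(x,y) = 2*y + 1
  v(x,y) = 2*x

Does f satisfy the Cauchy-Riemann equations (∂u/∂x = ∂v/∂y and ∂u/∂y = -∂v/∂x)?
∂u/∂x = 0
∂v/∂y = 0
∂u/∂y = 2
∂v/∂x = 2
∂u/∂y ≠ -∂v/∂x; the Cauchy-Riemann equations are not satisfied, so f is not analytic.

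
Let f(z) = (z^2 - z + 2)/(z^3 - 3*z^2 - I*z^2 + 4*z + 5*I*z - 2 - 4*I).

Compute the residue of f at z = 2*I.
Write f(z) = P(z)/Q(z) with P(z) = z^2 - z + 2 and Q(z) = z^3 - 3*z^2 - I*z^2 + 4*z + 5*I*z - 2 - 4*I.
The denominator factors as Q(z) = (z - 2 + I)*(z - 2*I)*(z - 1), so z = 2*I is a simple zero of Q and P is analytic there; z = 2*I is therefore a simple pole and
  Res(f, z₀) = P(z₀)/Q'(z₀).

Q'(z) = 3*z^2 - 6*z - 2*I*z + 4 + 5*I, so Q'(2*I) = -4 - 7*I.
P(2*I) = -2 - 2*I.

Res(f, 2*I) = (-2 - 2*I)/(-4 - 7*I) = 22/65 - 6*I/65

Final answer: 22/65 - 6*I/65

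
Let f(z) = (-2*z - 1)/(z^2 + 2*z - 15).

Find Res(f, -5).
Write f(z) = P(z)/Q(z) with P(z) = -2*z - 1 and Q(z) = z^2 + 2*z - 15.
The denominator factors as Q(z) = (z - 3)*(z + 5), so z = -5 is a simple zero of Q and P is analytic there; z = -5 is therefore a simple pole and
  Res(f, z₀) = P(z₀)/Q'(z₀).

Q'(z) = 2*z + 2, so Q'(-5) = -8.
P(-5) = 9.

Res(f, -5) = (9)/(-8) = -9/8

Final answer: -9/8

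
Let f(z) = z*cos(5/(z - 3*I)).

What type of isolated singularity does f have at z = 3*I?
Let u = z - 3*I. Then
  cos(5/u) = Σ_{k≥0} (-1)^k (5)^(2k)/((2k)!·u^(2k)) = 1 - 25/(2*u^2) + 625/(24*u^4) + ...
which has infinitely many negative powers of u, so cos(5/(z - 3*I)) has an essential singularity at z = 3*I.
The extra factor z is a nonzero polynomial; if the product had at most a pole at z = 3*I, dividing by that polynomial would leave cos(5/(z - 3*I)) with at most a pole too — contradiction. (Equivalently, the product's Laurent series still has infinitely many negative powers.)
So the singularity is essential.

Final answer: essential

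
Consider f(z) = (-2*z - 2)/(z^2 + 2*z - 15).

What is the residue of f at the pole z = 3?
Write f(z) = P(z)/Q(z) with P(z) = -2*z - 2 and Q(z) = z^2 + 2*z - 15.
The denominator factors as Q(z) = (z + 5)*(z - 3), so z = 3 is a simple zero of Q and P is analytic there; z = 3 is therefore a simple pole and
  Res(f, z₀) = P(z₀)/Q'(z₀).

Q'(z) = 2*z + 2, so Q'(3) = 8.
P(3) = -8.

Res(f, 3) = (-8)/(8) = -1

Final answer: -1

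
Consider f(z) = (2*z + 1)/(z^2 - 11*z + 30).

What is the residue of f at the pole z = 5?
Write f(z) = P(z)/Q(z) with P(z) = 2*z + 1 and Q(z) = z^2 - 11*z + 30.
The denominator factors as Q(z) = (z - 5)*(z - 6), so z = 5 is a simple zero of Q and P is analytic there; z = 5 is therefore a simple pole and
  Res(f, z₀) = P(z₀)/Q'(z₀).

Q'(z) = 2*z - 11, so Q'(5) = -1.
P(5) = 11.

Res(f, 5) = (11)/(-1) = -11

Final answer: -11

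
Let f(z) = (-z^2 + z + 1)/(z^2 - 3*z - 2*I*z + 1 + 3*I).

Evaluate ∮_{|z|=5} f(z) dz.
By the residue theorem, ∮_C f(z) dz = 2πi · (sum of the residues of f at the poles inside |z| = 5).

The denominator factors as (z - 2 - I)*(z - 1 - I), so the singularities of f are simple poles at z = 2 + I, z = 1 + I.
  |2 + I|² = 5 < 25 = 5², so this pole is inside the contour.
  |1 + I|² = 2 < 25 = 5², so this pole is inside the contour.

With P(z) = -z^2 + z + 1 and Q(z) = z^2 - 3*z - 2*I*z + 1 + 3*I, each pole is simple, so Res(f, z₀) = P(z₀)/Q'(z₀) with Q'(z) = 2*z - 3 - 2*I.
  Res(f, 2 + I) = P(2 + I)/Q'(2 + I) = (-3*I)/(1) = -3*I
  Res(f, 1 + I) = P(1 + I)/Q'(1 + I) = (2 - I)/(-1) = -2 + I

Sum of residues inside C: -2 - 2*I
∮_C f(z) dz = 2πi · (-2 - 2*I) = pi*(4 - 4*I)

Final answer: pi*(4 - 4*I)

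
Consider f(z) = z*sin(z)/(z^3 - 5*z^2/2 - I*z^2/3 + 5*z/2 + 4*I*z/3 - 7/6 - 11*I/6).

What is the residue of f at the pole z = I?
Write f(z) = P(z)/Q(z) with P(z) = z*sin(z) and Q(z) = z^3 - 5*z^2/2 - I*z^2/3 + 5*z/2 + 4*I*z/3 - 7/6 - 11*I/6.
The denominator factors as Q(z) = (z - 1 + I)*(z - 3/2 - I/3)*(z - I), so z = I is a simple zero of Q and P is analytic there; z = I is therefore a simple pole and
  Res(f, z₀) = P(z₀)/Q'(z₀).

Q'(z) = 3*z^2 - 5*z - 2*I*z/3 + 5/2 + 4*I/3, so Q'(I) = 1/6 - 11*I/3.
P(I) = -sinh(1).

Res(f, I) = (-sinh(1))/(1/6 - 11*I/3) = (-6/485 - 132*I/485)*sinh(1)

Final answer: (-6/485 - 132*I/485)*sinh(1)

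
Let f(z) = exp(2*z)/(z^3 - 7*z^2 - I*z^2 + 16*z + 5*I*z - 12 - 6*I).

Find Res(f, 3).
Write f(z) = P(z)/Q(z) with P(z) = exp(2*z) and Q(z) = z^3 - 7*z^2 - I*z^2 + 16*z + 5*I*z - 12 - 6*I.
The denominator factors as Q(z) = (z - 2)*(z - 3)*(z - 2 - I), so z = 3 is a simple zero of Q and P is analytic there; z = 3 is therefore a simple pole and
  Res(f, z₀) = P(z₀)/Q'(z₀).

Q'(z) = 3*z^2 - 14*z - 2*I*z + 16 + 5*I, so Q'(3) = 1 - I.
P(3) = exp(6).

Res(f, 3) = (exp(6))/(1 - I) = (1/2 + I/2)*exp(6)

Final answer: (1/2 + I/2)*exp(6)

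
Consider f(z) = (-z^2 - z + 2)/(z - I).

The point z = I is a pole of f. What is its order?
Factor the denominator:
  z - I = (z - I)

The numerator P(z) = -z^2 - z + 2 has P(I) = 3 - I ≠ 0, so no factor of (z - I) cancels.
Near z = I we can therefore write f(z) = g(z)/(z - I) with g analytic at I and g(I) ≠ 0 (g is just the numerator).

Hence z = I is a pole of order 1.

Final answer: 1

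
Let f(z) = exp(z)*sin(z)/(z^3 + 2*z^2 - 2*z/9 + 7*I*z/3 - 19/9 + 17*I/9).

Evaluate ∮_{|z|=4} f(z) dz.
pi*(459/1325 - 63*I/1325)*exp(-2 + I)*sin(2 - I) + pi*(-486/925 + 252*I/925)*exp(-1 - I/3)*sin(1 + I/3) + pi*(-351/1961 + 441*I/1961)*exp(1 - 2*I/3)*sin(1 - 2*I/3)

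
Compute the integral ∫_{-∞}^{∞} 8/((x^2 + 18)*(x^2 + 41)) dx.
Let f(z) = 8/((z^2 + 18)*(z^2 + 41)). The denominator has no real zeros and deg Q - deg P = 4 ≥ 2, so the integral of f over the upper semicircle |z| = R tends to 0 as R → ∞. Closing the contour in the upper half-plane,
  ∫_{-∞}^{∞} f(x) dx = 2πi · Σ Res(f, z_k)  over the poles with Im z_k > 0.

Zeros of the denominator: z^2 + 41 = 0 gives z = ±sqrt(41)*I; z^2 + 18 = 0 gives z = ±3*sqrt(2)*I.
Upper half-plane: z = 3*sqrt(2)*I, z = sqrt(41)*I (simple).

Each pole is a simple zero of Q(z) = z^4 + 59*z^2 + 738, so Res(f, z₀) = P(z₀)/Q'(z₀) with P(z) = 8, Q'(z) = 4*z^3 + 118*z:
  Res(f, 3*sqrt(2)*I) = (8)/(138*sqrt(2)*I) = -2*sqrt(2)*I/69
  Res(f, sqrt(41)*I) = (8)/(-46*sqrt(41)*I) = 4*sqrt(41)*I/943

Sum of residues: 2*I*(-41*sqrt(2) + 6*sqrt(41))/2829
∫_{-∞}^{∞} f(x) dx = 2πi · (2*I*(-41*sqrt(2) + 6*sqrt(41))/2829) = 4*pi*(-6*sqrt(41) + 41*sqrt(2))/2829

Final answer: 4*pi*(-6*sqrt(41) + 41*sqrt(2))/2829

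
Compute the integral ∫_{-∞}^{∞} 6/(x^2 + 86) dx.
3*sqrt(86)*pi/43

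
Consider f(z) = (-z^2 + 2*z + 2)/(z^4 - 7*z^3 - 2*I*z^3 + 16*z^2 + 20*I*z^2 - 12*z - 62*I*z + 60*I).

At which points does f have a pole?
The singularities of f are the zeros of the denominator. Factoring,
  z^4 - 7*z^3 - 2*I*z^3 + 16*z^2 + 20*I*z^2 - 12*z - 62*I*z + 60*I = (z - 3)*(z - 2)*(z - 3 + I)*(z + 1 - 3*I)
so the candidates are z = 3, z = 2, z = 3 - I, z = -1 + 3*I.

Check the numerator P(z) = -z^2 + 2*z + 2 at each one:
  P(3) = -1 ≠ 0, so z = 3 is a (simple) pole.
  P(2) = 2 ≠ 0, so z = 2 is a (simple) pole.
  P(3 - I) = 4*I ≠ 0, so z = 3 - I is a (simple) pole.
  P(-1 + 3*I) = 8 + 12*I ≠ 0, so z = -1 + 3*I is a (simple) pole.

Poles of f: {-1 + 3*I, 2, 3 - I, 3}

Final answer: {-1 + 3*I, 2, 3 - I, 3}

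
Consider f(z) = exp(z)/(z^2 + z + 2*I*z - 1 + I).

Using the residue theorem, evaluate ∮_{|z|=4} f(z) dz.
By the residue theorem, ∮_C f(z) dz = 2πi · (sum of the residues of f at the poles inside |z| = 4).

The denominator factors as (z + 1 + I)*(z + I), so the singularities of f are simple poles at z = -1 - I, z = -I.
  |-1 - I|² = 2 < 16 = 4², so this pole is inside the contour.
  |-I|² = 1 < 16 = 4², so this pole is inside the contour.

With P(z) = exp(z) and Q(z) = z^2 + z + 2*I*z - 1 + I, each pole is simple, so Res(f, z₀) = P(z₀)/Q'(z₀) with Q'(z) = 2*z + 1 + 2*I.
  Res(f, -1 - I) = P(-1 - I)/Q'(-1 - I) = (exp(-1 - I))/(-1) = -exp(-1 - I)
  Res(f, -I) = P(-I)/Q'(-I) = (exp(-I))/(1) = exp(-I)

Sum of residues inside C: exp(-I) - exp(-1 - I)
∮_C f(z) dz = 2πi · (exp(-I) - exp(-1 - I)) = -2*I*pi*exp(-1 - I) + 2*I*pi*exp(-I)

Final answer: -2*I*pi*exp(-1 - I) + 2*I*pi*exp(-I)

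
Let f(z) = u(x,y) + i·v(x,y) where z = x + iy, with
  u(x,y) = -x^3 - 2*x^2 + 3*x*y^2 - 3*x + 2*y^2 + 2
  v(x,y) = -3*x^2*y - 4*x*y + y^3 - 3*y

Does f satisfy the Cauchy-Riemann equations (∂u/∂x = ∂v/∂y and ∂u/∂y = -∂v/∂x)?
∂u/∂x = -3*x^2 - 4*x + 3*y^2 - 3
∂v/∂y = -3*x^2 - 4*x + 3*y^2 - 3
∂u/∂y = 6*x*y + 4*y
∂v/∂x = -6*x*y - 4*y
∂u/∂x = ∂v/∂y and ∂u/∂y = -∂v/∂x hold identically; f is analytic.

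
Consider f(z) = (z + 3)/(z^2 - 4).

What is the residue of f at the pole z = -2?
Write f(z) = P(z)/Q(z) with P(z) = z + 3 and Q(z) = z^2 - 4.
The denominator factors as Q(z) = (z - 2)*(z + 2), so z = -2 is a simple zero of Q and P is analytic there; z = -2 is therefore a simple pole and
  Res(f, z₀) = P(z₀)/Q'(z₀).

Q'(z) = 2*z, so Q'(-2) = -4.
P(-2) = 1.

Res(f, -2) = (1)/(-4) = -1/4

Final answer: -1/4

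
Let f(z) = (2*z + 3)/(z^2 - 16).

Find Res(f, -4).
5/8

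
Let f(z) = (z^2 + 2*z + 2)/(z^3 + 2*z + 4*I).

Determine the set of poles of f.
The singularities of f are the zeros of the denominator. Factoring,
  z^3 + 2*z + 4*I = (z - 1 + I)*(z - 2*I)*(z + 1 + I)
so the candidates are z = 1 - I, z = 2*I, z = -1 - I.

Check the numerator P(z) = z^2 + 2*z + 2 at each one:
  P(1 - I) = 4 - 4*I ≠ 0, so z = 1 - I is a (simple) pole.
  P(2*I) = -2 + 4*I ≠ 0, so z = 2*I is a (simple) pole.
  P(-1 - I) = 0, so the factor (z + 1 + I) cancels and z = -1 - I is only a removable singularity, not a pole.

Poles of f: {2*I, 1 - I}

Final answer: {2*I, 1 - I}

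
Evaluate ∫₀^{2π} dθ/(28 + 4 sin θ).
Call the integral J. The integrand is 2π-periodic and we integrate over a full period, so shifting θ does not change the value (θ → θ + π/2 turns sin θ into cos θ). Hence
  J = ∫₀^{2π} dθ/(28 + 4 cos θ).
Put z = e^{iθ}: then cos θ = (z + 1/z)/2, dθ = dz/(iz), and z runs once counterclockwise around |z| = 1:
  J = ∮_{|z|=1} 1/(28 + 4*(z + 1/z)/2) · dz/(iz) = (2/i) ∮_{|z|=1} dz/(4*z^2 + 56*z + 4).
The roots of 4*z^2 + 56*z + 4 are z = (-28 ± sqrt(28^2 - 4^2))/4, with sqrt(768) = 16*sqrt(3); their product is 1, so only z₊ = -7 + 4*sqrt(3) lies inside the unit circle (z₋ = -7 - 4*sqrt(3) lies outside).
z₊ is a simple zero of q(z) = 4*z^2 + 56*z + 4, so Res(1/q, z₊) = 1/q'(z₊) with q'(z) = 8*z + 56; and q'(z₊) = 4*(z₊ - z₋) = 32*sqrt(3).
Therefore J = (2/i) · 2πi · 1/(32*sqrt(3)) = 2*pi/(16*sqrt(3)) = sqrt(3)*pi/24

Final answer: sqrt(3)*pi/24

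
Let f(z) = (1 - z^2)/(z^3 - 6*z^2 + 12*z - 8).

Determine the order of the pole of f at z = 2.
Factor the denominator:
  z^3 - 6*z^2 + 12*z - 8 = (z - 2)^3

The numerator P(z) = 1 - z^2 has P(2) = -3 ≠ 0, so no factor of (z - 2) cancels.
Near z = 2 we can therefore write f(z) = g(z)/(z - 2)^3 with g analytic at 2 and g(2) ≠ 0 (g is just the numerator).

Hence z = 2 is a pole of order 3.

Final answer: 3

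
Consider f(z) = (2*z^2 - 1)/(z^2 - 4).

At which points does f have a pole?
{-2, 2}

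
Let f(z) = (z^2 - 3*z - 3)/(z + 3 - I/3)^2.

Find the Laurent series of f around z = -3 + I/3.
(134/9 - 3*I)/(z + 3 - I/3)^2 + (-9 + 2*I/3)/(z + 3 - I/3) + 1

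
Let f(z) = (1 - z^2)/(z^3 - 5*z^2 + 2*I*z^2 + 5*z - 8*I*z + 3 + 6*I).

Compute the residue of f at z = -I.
3/10 - I/10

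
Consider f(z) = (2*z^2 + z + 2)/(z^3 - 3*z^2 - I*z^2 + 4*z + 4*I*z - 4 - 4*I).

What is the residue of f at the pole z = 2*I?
Write f(z) = P(z)/Q(z) with P(z) = 2*z^2 + z + 2 and Q(z) = z^3 - 3*z^2 - I*z^2 + 4*z + 4*I*z - 4 - 4*I.
The denominator factors as Q(z) = (z - 1 + I)*(z - 2)*(z - 2*I), so z = 2*I is a simple zero of Q and P is analytic there; z = 2*I is therefore a simple pole and
  Res(f, z₀) = P(z₀)/Q'(z₀).

Q'(z) = 3*z^2 - 6*z - 2*I*z + 4 + 4*I, so Q'(2*I) = -4 - 8*I.
P(2*I) = -6 + 2*I.

Res(f, 2*I) = (-6 + 2*I)/(-4 - 8*I) = 1/10 - 7*I/10

Final answer: 1/10 - 7*I/10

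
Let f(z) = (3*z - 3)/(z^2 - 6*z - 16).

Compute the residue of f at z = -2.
Write f(z) = P(z)/Q(z) with P(z) = 3*z - 3 and Q(z) = z^2 - 6*z - 16.
The denominator factors as Q(z) = (z - 8)*(z + 2), so z = -2 is a simple zero of Q and P is analytic there; z = -2 is therefore a simple pole and
  Res(f, z₀) = P(z₀)/Q'(z₀).

Q'(z) = 2*z - 6, so Q'(-2) = -10.
P(-2) = -9.

Res(f, -2) = (-9)/(-10) = 9/10

Final answer: 9/10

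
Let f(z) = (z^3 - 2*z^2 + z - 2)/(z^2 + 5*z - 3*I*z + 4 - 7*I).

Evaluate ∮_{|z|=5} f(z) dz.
By the residue theorem, ∮_C f(z) dz = 2πi · (sum of the residues of f at the poles inside |z| = 5).

The denominator factors as (z + 3 - 2*I)*(z + 2 - I), so the singularities of f are simple poles at z = -3 + 2*I, z = -2 + I.
  |-3 + 2*I|² = 13 < 25 = 5², so this pole is inside the contour.
  |-2 + I|² = 5 < 25 = 5², so this pole is inside the contour.

With P(z) = z^3 - 2*z^2 + z - 2 and Q(z) = z^2 + 5*z - 3*I*z + 4 - 7*I, each pole is simple, so Res(f, z₀) = P(z₀)/Q'(z₀) with Q'(z) = 2*z + 5 - 3*I.
  Res(f, -3 + 2*I) = P(-3 + 2*I)/Q'(-3 + 2*I) = (-6 + 72*I)/(-1 + I) = 39 - 33*I
  Res(f, -2 + I) = P(-2 + I)/Q'(-2 + I) = (-12 + 20*I)/(1 - I) = -16 + 4*I

Sum of residues inside C: 23 - 29*I
∮_C f(z) dz = 2πi · (23 - 29*I) = pi*(58 + 46*I)

Final answer: pi*(58 + 46*I)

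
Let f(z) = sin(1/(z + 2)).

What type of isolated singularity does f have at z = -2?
Let u = z + 2. Then
  sin(1/u) = Σ_{k≥0} (-1)^k (1)^(2k+1)/((2k+1)!·u^(2k+1)) = 1/u - 1/(6*u^3) + 1/(120*u^5) + ...
which has infinitely many negative powers of u, so sin(1/(z + 2)) has an essential singularity at z = -2.
So the singularity is essential.

Final answer: essential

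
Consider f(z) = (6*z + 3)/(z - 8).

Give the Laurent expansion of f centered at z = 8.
Put w = z - (8), i.e. z = w + 8. The denominator is w, so it suffices to rewrite the numerator in powers of w.

P(z) = 6*z + 3
P(w + 8) = 51 + 6*w

Dividing each term by w:
  f = 51/w + 6

Substituting back w = z - 8:
  f(z) = 51/(z - 8) + 6

The series is finite because the numerator is a polynomial; the negative powers form the principal part, and the coefficient of 1/(z - 8) gives Res(f, 8) = 51.

Final answer: 51/(z - 8) + 6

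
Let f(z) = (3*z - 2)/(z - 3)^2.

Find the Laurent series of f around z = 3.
7/(z - 3)^2 + 3/(z - 3)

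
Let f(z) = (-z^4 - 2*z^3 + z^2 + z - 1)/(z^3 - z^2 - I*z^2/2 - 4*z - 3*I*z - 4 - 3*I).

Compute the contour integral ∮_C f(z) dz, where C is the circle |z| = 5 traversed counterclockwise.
By the residue theorem, ∮_C f(z) dz = 2πi · (sum of the residues of f at the poles inside |z| = 5).

The denominator factors as (z - 3 - I)*(z + 1 - I/2)*(z + 1 + I), so the singularities of f are simple poles at z = 3 + I, z = -1 + I/2, z = -1 - I.
  |3 + I|² = 10 < 25 = 5², so this pole is inside the contour.
  |-1 + I/2|² = 5/4 < 25 = 5², so this pole is inside the contour.
  |-1 - I|² = 2 < 25 = 5², so this pole is inside the contour.

With P(z) = -z^4 - 2*z^3 + z^2 + z - 1 and Q(z) = z^3 - z^2 - I*z^2/2 - 4*z - 3*I*z - 4 - 3*I, each pole is simple, so Res(f, z₀) = P(z₀)/Q'(z₀) with Q'(z) = 3*z^2 - 2*z - I*z - 4 - 3*I.
  Res(f, 3 + I) = P(3 + I)/Q'(3 + I) = (-54 - 141*I)/(15 + 10*I) = -444/65 - 63*I/13
  Res(f, -1 + I/2) = P(-1 + I/2)/Q'(-1 + I/2) = (-5/16 - 7*I/4)/(3/4 - 6*I) = 73/260 - 17*I/195
  Res(f, -1 - I) = P(-1 - I)/Q'(-1 - I) = (-2 + 5*I)/(-3 + 6*I) = 4/5 - I/15

Sum of residues inside C: -23/4 - 5*I
∮_C f(z) dz = 2πi · (-23/4 - 5*I) = pi*(10 - 23*I/2)

Final answer: pi*(10 - 23*I/2)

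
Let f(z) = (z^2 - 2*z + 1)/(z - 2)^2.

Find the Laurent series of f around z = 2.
Put w = z - (2), i.e. z = w + 2. The denominator is w^2, so it suffices to rewrite the numerator in powers of w.

P(z) = z^2 - 2*z + 1
P(w + 2) = 1 + 2*w + w^2

Dividing each term by w^2:
  f = 1/w^2 + 2/w + 1

Substituting back w = z - 2:
  f(z) = 1/(z - 2)^2 + 2/(z - 2) + 1

The series is finite because the numerator is a polynomial; the negative powers form the principal part, and the coefficient of 1/(z - 2) gives Res(f, 2) = 2.

Final answer: 1/(z - 2)^2 + 2/(z - 2) + 1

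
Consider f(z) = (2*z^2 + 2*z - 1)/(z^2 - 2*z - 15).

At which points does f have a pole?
{-3, 5}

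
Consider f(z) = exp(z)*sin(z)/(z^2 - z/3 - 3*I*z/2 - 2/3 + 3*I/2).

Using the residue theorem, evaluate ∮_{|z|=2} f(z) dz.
By the residue theorem, ∮_C f(z) dz = 2πi · (sum of the residues of f at the poles inside |z| = 2).

The denominator factors as (z + 2/3 - 3*I/2)*(z - 1), so the singularities of f are simple poles at z = -2/3 + 3*I/2, z = 1.
  |-2/3 + 3*I/2|² = 97/36 < 4 = 2², so this pole is inside the contour.
  |1|² = 1 < 4 = 2², so this pole is inside the contour.

With P(z) = exp(z)*sin(z) and Q(z) = z^2 - z/3 - 3*I*z/2 - 2/3 + 3*I/2, each pole is simple, so Res(f, z₀) = P(z₀)/Q'(z₀) with Q'(z) = 2*z - 1/3 - 3*I/2.
  Res(f, -2/3 + 3*I/2) = P(-2/3 + 3*I/2)/Q'(-2/3 + 3*I/2) = (-exp(-2/3 + 3*I/2)*sin(2/3 - 3*I/2))/(-5/3 + 3*I/2) = (60/181 + 54*I/181)*exp(-2/3 + 3*I/2)*sin(2/3 - 3*I/2)
  Res(f, 1) = P(1)/Q'(1) = (exp(1)*sin(1))/(5/3 - 3*I/2) = exp(1)*(60/181 + 54*I/181)*sin(1)

Sum of residues inside C: (60/181 + 54*I/181)*exp(-2/3 + 3*I/2)*sin(2/3 - 3*I/2) + exp(1)*(60/181 + 54*I/181)*sin(1)
∮_C f(z) dz = 2πi · ((60/181 + 54*I/181)*exp(-2/3 + 3*I/2)*sin(2/3 - 3*I/2) + exp(1)*(60/181 + 54*I/181)*sin(1)) = pi*(-108/181 + 120*I/181)*exp(-2/3 + 3*I/2)*sin(2/3 - 3*I/2) + exp(1)*pi*(-108/181 + 120*I/181)*sin(1)

Final answer: pi*(-108/181 + 120*I/181)*exp(-2/3 + 3*I/2)*sin(2/3 - 3*I/2) + exp(1)*pi*(-108/181 + 120*I/181)*sin(1)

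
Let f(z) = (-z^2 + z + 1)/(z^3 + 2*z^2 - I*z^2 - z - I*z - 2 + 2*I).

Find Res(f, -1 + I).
Write f(z) = P(z)/Q(z) with P(z) = -z^2 + z + 1 and Q(z) = z^3 + 2*z^2 - I*z^2 - z - I*z - 2 + 2*I.
The denominator factors as Q(z) = (z + 1 - I)*(z - 1)*(z + 2), so z = -1 + I is a simple zero of Q and P is analytic there; z = -1 + I is therefore a simple pole and
  Res(f, z₀) = P(z₀)/Q'(z₀).

Q'(z) = 3*z^2 + 4*z - 2*I*z - 1 - I, so Q'(-1 + I) = -3 - I.
P(-1 + I) = 3*I.

Res(f, -1 + I) = (3*I)/(-3 - I) = -3/10 - 9*I/10

Final answer: -3/10 - 9*I/10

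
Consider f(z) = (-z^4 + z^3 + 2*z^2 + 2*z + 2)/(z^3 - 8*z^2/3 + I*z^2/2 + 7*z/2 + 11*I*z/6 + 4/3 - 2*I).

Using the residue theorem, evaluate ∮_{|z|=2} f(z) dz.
By the residue theorem, ∮_C f(z) dz = 2πi · (sum of the residues of f at the poles inside |z| = 2).

The denominator factors as (z + 1/3 - I/2)*(z - 2 + 2*I)*(z - 1 - I), so the singularities of f are simple poles at z = -1/3 + I/2, z = 2 - 2*I, z = 1 + I.
  |-1/3 + I/2|² = 13/36 < 4 = 2², so this pole is inside the contour.
  |2 - 2*I|² = 8 > 4 = 2², so this pole is outside the contour.
  |1 + I|² = 2 < 4 = 2², so this pole is inside the contour.

With P(z) = -z^4 + z^3 + 2*z^2 + 2*z + 2 and Q(z) = z^3 - 8*z^2/3 + I*z^2/2 + 7*z/2 + 11*I*z/6 + 4/3 - 2*I, each pole is simple, so Res(f, z₀) = P(z₀)/Q'(z₀) with Q'(z) = 3*z^2 - 16*z/3 + I*z + 7/2 + 11*I/6.
  Res(f, -1/3 + I/2) = P(-1/3 + I/2)/Q'(-1/3 + I/2) = (1763/1296 + 61*I/216)/(157/36 - 13*I/6) = 248243/1106388 + 5416*I/30733
  Res(f, 1 + I) = P(1 + I)/Q'(1 + I) = (6 + 8*I)/(-17/6 + 7*I/2) = 198/365 - 786*I/365

Sum of residues inside C: 58111/75780 - 4162*I/2105
∮_C f(z) dz = 2πi · (58111/75780 - 4162*I/2105) = pi*(8324/2105 + 58111*I/37890)

Final answer: pi*(8324/2105 + 58111*I/37890)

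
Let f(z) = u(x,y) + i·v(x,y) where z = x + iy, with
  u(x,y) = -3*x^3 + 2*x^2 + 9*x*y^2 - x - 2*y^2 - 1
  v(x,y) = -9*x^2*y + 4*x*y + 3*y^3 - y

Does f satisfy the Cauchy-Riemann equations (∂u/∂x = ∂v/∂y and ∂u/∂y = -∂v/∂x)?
∂u/∂x = -9*x^2 + 4*x + 9*y^2 - 1
∂v/∂y = -9*x^2 + 4*x + 9*y^2 - 1
∂u/∂y = 18*x*y - 4*y
∂v/∂x = -18*x*y + 4*y
∂u/∂x = ∂v/∂y and ∂u/∂y = -∂v/∂x hold identically; f is analytic.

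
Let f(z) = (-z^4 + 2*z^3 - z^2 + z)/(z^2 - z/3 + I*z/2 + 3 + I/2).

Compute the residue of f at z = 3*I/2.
Write f(z) = P(z)/Q(z) with P(z) = -z^4 + 2*z^3 - z^2 + z and Q(z) = z^2 - z/3 + I*z/2 + 3 + I/2.
The denominator factors as Q(z) = (z - 3*I/2)*(z - 1/3 + 2*I), so z = 3*I/2 is a simple zero of Q and P is analytic there; z = 3*I/2 is therefore a simple pole and
  Res(f, z₀) = P(z₀)/Q'(z₀).

Q'(z) = 2*z - 1/3 + I/2, so Q'(3*I/2) = -1/3 + 7*I/2.
P(3*I/2) = -45/16 - 21*I/4.

Res(f, 3*I/2) = (-45/16 - 21*I/4)/(-1/3 + 7*I/2) = -2511/1780 + 3339*I/3560

Final answer: -2511/1780 + 3339*I/3560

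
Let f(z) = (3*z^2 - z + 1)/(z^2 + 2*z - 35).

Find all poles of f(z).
The singularities of f are the zeros of the denominator. Factoring,
  z^2 + 2*z - 35 = (z - 5)*(z + 7)
so the candidates are z = 5, z = -7.

Check the numerator P(z) = 3*z^2 - z + 1 at each one:
  P(5) = 71 ≠ 0, so z = 5 is a (simple) pole.
  P(-7) = 155 ≠ 0, so z = -7 is a (simple) pole.

Poles of f: {-7, 5}

Final answer: {-7, 5}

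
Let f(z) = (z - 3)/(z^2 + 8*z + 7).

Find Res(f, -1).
Write f(z) = P(z)/Q(z) with P(z) = z - 3 and Q(z) = z^2 + 8*z + 7.
The denominator factors as Q(z) = (z + 1)*(z + 7), so z = -1 is a simple zero of Q and P is analytic there; z = -1 is therefore a simple pole and
  Res(f, z₀) = P(z₀)/Q'(z₀).

Q'(z) = 2*z + 8, so Q'(-1) = 6.
P(-1) = -4.

Res(f, -1) = (-4)/(6) = -2/3

Final answer: -2/3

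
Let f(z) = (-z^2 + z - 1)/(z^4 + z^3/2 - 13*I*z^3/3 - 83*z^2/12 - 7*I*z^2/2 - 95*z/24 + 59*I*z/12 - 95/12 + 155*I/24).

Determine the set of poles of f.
The singularities of f are the zeros of the denominator. Factoring,
  z^4 + z^3/2 - 13*I*z^3/3 - 83*z^2/12 - 7*I*z^2/2 - 95*z/24 + 59*I*z/12 - 95/12 + 155*I/24 = (z + 2 - I)*(z + 1/2 + 2*I/3)*(z - 3/2 - I)*(z - 1/2 - 3*I)
so the candidates are z = -2 + I, z = -1/2 - 2*I/3, z = 3/2 + I, z = 1/2 + 3*I.

Check the numerator P(z) = -z^2 + z - 1 at each one:
  P(-2 + I) = -6 + 5*I ≠ 0, so z = -2 + I is a (simple) pole.
  P(-1/2 - 2*I/3) = -47/36 - 4*I/3 ≠ 0, so z = -1/2 - 2*I/3 is a (simple) pole.
  P(3/2 + I) = -3/4 - 2*I ≠ 0, so z = 3/2 + I is a (simple) pole.
  P(1/2 + 3*I) = 33/4 ≠ 0, so z = 1/2 + 3*I is a (simple) pole.

Poles of f: {-2 + I, -1/2 - 2*I/3, 1/2 + 3*I, 3/2 + I}

Final answer: {-2 + I, -1/2 - 2*I/3, 1/2 + 3*I, 3/2 + I}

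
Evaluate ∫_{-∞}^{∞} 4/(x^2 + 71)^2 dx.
2*sqrt(71)*pi/5041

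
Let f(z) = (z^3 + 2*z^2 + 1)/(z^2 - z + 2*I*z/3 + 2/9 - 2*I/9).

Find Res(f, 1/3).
Write f(z) = P(z)/Q(z) with P(z) = z^3 + 2*z^2 + 1 and Q(z) = z^2 - z + 2*I*z/3 + 2/9 - 2*I/9.
The denominator factors as Q(z) = (z - 2/3 + 2*I/3)*(z - 1/3), so z = 1/3 is a simple zero of Q and P is analytic there; z = 1/3 is therefore a simple pole and
  Res(f, z₀) = P(z₀)/Q'(z₀).

Q'(z) = 2*z - 1 + 2*I/3, so Q'(1/3) = -1/3 + 2*I/3.
P(1/3) = 34/27.

Res(f, 1/3) = (34/27)/(-1/3 + 2*I/3) = -34/45 - 68*I/45

Final answer: -34/45 - 68*I/45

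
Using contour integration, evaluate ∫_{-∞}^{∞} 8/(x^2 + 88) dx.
Let f(z) = 8/(z^2 + 88). The denominator has no real zeros and deg Q - deg P = 2 ≥ 2, so the integral of f over the upper semicircle |z| = R tends to 0 as R → ∞. Closing the contour in the upper half-plane,
  ∫_{-∞}^{∞} f(x) dx = 2πi · Σ Res(f, z_k)  over the poles with Im z_k > 0.

Zeros of the denominator: z^2 + 88 = 0 gives z = ±2*sqrt(22)*I.
Upper half-plane: z = 2*sqrt(22)*I (simple).

Each pole is a simple zero of Q(z) = z^2 + 88, so Res(f, z₀) = P(z₀)/Q'(z₀) with P(z) = 8, Q'(z) = 2*z:
  Res(f, 2*sqrt(22)*I) = (8)/(4*sqrt(22)*I) = -sqrt(22)*I/11

∫_{-∞}^{∞} f(x) dx = 2πi · (-sqrt(22)*I/11) = 2*sqrt(22)*pi/11

Final answer: 2*sqrt(22)*pi/11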